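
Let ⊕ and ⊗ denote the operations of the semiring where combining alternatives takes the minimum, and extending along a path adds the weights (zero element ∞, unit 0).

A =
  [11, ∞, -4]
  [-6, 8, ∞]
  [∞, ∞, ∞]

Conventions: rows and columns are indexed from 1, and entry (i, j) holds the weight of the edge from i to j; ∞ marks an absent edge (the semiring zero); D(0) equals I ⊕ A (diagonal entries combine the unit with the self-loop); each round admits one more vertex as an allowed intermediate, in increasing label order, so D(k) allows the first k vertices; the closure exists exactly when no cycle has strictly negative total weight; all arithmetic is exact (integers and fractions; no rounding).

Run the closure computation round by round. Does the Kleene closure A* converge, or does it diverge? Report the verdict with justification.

D(0):
  [0, ∞, -4]
  [-6, 0, ∞]
  [∞, ∞, 0]
D(1):
  [0, ∞, -4]
  [-6, 0, -10]
  [∞, ∞, 0]
D(2):
  [0, ∞, -4]
  [-6, 0, -10]
  [∞, ∞, 0]
D(3):
  [0, ∞, -4]
  [-6, 0, -10]
  [∞, ∞, 0]
Key observation: every diagonal entry stays at the unit through all rounds, so no improving cycle exists.
Answer: CONVERGES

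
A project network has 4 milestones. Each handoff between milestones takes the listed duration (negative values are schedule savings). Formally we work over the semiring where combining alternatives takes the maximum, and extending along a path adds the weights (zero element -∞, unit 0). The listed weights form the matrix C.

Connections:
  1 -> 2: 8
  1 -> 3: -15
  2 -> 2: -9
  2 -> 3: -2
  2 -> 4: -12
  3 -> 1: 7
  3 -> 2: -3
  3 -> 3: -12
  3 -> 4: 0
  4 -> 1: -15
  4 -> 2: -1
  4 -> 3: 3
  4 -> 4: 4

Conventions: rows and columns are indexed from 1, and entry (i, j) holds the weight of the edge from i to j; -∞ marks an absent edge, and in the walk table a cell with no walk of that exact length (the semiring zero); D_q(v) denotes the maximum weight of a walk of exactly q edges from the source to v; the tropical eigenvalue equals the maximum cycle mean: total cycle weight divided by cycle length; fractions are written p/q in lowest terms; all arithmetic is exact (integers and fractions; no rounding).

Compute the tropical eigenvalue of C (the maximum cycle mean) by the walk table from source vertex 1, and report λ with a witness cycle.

q=0: [0, -∞, -∞, -∞]
q=1: [-∞, 8, -15, -∞]
q=2: [-8, -1, 6, -4]
q=3: [13, 3, -1, 6]
q=4: [6, 21, 9, 10]
Optimal cycle mean attained by: cycle 1->2->3->1, total 8 + (-2) + 7, length 3.
Answer: λ = 13/3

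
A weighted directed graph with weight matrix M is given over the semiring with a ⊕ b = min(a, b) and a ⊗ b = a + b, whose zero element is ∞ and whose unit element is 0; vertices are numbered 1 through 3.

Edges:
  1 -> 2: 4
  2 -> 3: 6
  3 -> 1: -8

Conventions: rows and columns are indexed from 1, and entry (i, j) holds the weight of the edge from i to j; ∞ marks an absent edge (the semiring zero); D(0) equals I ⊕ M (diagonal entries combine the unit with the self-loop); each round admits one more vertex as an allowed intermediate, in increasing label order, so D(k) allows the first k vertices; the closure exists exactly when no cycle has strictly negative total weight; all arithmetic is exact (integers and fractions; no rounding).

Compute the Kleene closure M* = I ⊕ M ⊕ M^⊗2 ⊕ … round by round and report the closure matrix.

D(0):
  [0, 4, ∞]
  [∞, 0, 6]
  [-8, ∞, 0]
D(1):
  [0, 4, ∞]
  [∞, 0, 6]
  [-8, -4, 0]
D(2):
  [0, 4, 10]
  [∞, 0, 6]
  [-8, -4, 0]
D(3):
  [0, 4, 10]
  [-2, 0, 6]
  [-8, -4, 0]
Answer: M* = [[0, 4, 10], [-2, 0, 6], [-8, -4, 0]]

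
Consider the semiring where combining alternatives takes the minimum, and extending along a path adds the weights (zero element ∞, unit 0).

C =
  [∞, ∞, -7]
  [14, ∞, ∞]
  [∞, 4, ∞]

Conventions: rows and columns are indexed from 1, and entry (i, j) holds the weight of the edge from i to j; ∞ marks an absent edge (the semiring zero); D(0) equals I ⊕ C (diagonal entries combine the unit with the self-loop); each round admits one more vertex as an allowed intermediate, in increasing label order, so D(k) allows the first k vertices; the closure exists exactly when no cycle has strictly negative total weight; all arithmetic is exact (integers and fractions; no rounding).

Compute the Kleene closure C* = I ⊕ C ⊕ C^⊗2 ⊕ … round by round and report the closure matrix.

D(0):
  [0, ∞, -7]
  [14, 0, ∞]
  [∞, 4, 0]
D(1):
  [0, ∞, -7]
  [14, 0, 7]
  [∞, 4, 0]
D(2):
  [0, ∞, -7]
  [14, 0, 7]
  [18, 4, 0]
D(3):
  [0, -3, -7]
  [14, 0, 7]
  [18, 4, 0]
Answer: C* = [[0, -3, -7], [14, 0, 7], [18, 4, 0]]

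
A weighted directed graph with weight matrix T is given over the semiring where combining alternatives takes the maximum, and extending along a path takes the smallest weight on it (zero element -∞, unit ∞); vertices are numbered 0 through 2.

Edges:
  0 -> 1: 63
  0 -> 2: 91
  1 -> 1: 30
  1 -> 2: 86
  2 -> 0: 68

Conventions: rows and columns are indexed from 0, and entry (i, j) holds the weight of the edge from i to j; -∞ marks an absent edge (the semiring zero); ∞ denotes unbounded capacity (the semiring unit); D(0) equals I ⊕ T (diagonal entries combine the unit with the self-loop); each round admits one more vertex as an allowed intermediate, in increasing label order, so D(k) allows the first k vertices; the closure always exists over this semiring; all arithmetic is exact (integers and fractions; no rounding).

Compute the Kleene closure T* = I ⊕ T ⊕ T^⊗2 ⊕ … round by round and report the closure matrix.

D(0):
  [∞, 63, 91]
  [-∞, ∞, 86]
  [68, -∞, ∞]
D(1):
  [∞, 63, 91]
  [-∞, ∞, 86]
  [68, 63, ∞]
D(2):
  [∞, 63, 91]
  [-∞, ∞, 86]
  [68, 63, ∞]
D(3):
  [∞, 63, 91]
  [68, ∞, 86]
  [68, 63, ∞]
Answer: T* = [[∞, 63, 91], [68, ∞, 86], [68, 63, ∞]]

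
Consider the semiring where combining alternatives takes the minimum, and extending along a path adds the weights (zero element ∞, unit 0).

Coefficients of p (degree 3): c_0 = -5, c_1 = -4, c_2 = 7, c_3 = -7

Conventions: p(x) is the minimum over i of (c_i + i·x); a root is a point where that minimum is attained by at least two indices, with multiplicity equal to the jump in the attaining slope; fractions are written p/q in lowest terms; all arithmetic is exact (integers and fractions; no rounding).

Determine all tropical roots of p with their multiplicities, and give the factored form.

hull edge (i=0, c=-5) to (i=3, c=-7): slope -2/3, span 3
Factored form: p(x) = -7 ⊗ (x ⊕ 2/3) ⊗ (x ⊕ 2/3) ⊗ (x ⊕ 2/3)
Answer: roots = 2/3 (mult 3)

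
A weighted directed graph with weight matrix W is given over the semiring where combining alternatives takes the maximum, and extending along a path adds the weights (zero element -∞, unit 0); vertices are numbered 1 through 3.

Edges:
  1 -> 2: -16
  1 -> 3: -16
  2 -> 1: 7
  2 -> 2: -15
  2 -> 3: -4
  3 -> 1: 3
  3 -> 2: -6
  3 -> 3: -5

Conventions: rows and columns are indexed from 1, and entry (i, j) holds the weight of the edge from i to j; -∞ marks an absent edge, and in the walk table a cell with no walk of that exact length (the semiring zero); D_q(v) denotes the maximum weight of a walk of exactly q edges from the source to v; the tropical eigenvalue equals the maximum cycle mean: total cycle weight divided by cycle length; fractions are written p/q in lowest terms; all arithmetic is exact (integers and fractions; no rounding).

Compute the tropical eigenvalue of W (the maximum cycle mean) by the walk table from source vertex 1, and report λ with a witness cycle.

q=0: [0, -∞, -∞]
q=1: [-∞, -16, -16]
q=2: [-9, -22, -20]
q=3: [-15, -25, -25]
Optimal cycle mean attained by: cycle 1->2->1, total (-16) + 7, length 2.
Answer: λ = -9/2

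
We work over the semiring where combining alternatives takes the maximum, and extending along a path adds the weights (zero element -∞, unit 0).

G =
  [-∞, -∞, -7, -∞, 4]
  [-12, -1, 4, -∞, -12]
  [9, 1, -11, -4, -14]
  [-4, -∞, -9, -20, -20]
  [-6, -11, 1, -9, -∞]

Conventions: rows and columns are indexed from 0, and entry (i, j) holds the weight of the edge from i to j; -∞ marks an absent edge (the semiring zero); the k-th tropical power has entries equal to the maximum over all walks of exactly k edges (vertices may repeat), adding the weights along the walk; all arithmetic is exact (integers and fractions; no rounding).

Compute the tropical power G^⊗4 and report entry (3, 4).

G^⊗2:
  [2, -6, 5, -5, -21]
  [13, 5, 3, 0, -8]
  [-2, 0, 5, -15, 13]
  [0, -8, -11, -13, 0]
  [10, 2, -7, -3, -2]
G^⊗3:
  [14, 6, -2, 1, 6]
  [12, 4, 9, -1, 17]
  [14, 6, 14, 4, 2]
  [-2, -9, 1, -9, 4]
  [2, 1, 6, -11, 14]
G^⊗4:
  [7, 5, 10, -3, 18]
  [18, 10, 18, 8, 16]
  [23, 15, 10, 10, 18]
  [10, 2, 5, -3, 2]
  [15, 7, 15, 5, 6]
Key observation: the optimum is the walk 3->0->2->0->4, with weight (-4) + (-7) + 9 + 4 = 2.
Optimal value attained by: walk 3->0->2->0->4.
Answer: (G^⊗4)[3][4] = 2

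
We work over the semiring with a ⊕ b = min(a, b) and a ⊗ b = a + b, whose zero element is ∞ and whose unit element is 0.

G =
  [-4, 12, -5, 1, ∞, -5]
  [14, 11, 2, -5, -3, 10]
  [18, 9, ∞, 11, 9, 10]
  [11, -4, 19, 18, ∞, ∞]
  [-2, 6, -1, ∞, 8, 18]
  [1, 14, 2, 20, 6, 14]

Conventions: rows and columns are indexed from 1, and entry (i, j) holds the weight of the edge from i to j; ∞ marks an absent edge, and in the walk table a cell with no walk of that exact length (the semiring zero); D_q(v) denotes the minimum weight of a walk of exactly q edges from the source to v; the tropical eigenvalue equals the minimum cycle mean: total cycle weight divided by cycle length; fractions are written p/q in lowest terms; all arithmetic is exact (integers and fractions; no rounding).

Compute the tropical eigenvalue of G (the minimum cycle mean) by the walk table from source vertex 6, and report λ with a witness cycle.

q=0: [∞, ∞, ∞, ∞, ∞, 0]
q=1: [1, 14, 2, 20, 6, 14]
q=2: [-3, 11, -4, 2, 11, -4]
q=3: [-7, -2, -8, -2, 2, -8]
q=4: [-11, -6, -12, -7, -5, -12]
q=5: [-15, -11, -16, -11, -9, -16]
q=6: [-19, -15, -20, -16, -14, -20]
Optimal cycle mean attained by: cycle 2->4->2, total (-5) + (-4), length 2.
Answer: λ = -9/2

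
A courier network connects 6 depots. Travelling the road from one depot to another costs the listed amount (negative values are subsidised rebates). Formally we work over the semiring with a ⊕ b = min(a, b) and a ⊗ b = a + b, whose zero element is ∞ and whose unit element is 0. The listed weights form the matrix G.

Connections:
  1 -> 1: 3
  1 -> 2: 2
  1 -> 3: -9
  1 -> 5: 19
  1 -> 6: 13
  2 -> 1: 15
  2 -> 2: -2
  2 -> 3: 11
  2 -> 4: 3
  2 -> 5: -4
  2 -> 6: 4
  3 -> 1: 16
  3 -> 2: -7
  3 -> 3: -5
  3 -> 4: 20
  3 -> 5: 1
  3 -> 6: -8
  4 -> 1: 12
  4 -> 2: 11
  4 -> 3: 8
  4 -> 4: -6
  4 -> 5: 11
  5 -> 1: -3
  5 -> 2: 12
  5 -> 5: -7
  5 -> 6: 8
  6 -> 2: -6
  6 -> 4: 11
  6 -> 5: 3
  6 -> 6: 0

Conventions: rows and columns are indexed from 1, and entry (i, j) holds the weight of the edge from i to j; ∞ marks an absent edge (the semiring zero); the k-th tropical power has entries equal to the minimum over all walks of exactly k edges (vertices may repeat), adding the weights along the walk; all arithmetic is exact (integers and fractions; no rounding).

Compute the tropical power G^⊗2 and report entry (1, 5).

G^⊗2:
  [6, -16, -14, 5, -8, -17]
  [-7, -4, 6, -3, -11, 2]
  [-2, -14, -10, -4, -11, -13]
  [6, 1, 2, -12, 4, 0]
  [-10, -1, -12, 15, -14, 1]
  [0, -8, 5, -3, -10, -2]
Key observation: the optimum is the walk 1->3->5, with weight (-9) + 1 = -8.
Optimal value attained by: walk 1->3->5.
Answer: (G^⊗2)[1][5] = -8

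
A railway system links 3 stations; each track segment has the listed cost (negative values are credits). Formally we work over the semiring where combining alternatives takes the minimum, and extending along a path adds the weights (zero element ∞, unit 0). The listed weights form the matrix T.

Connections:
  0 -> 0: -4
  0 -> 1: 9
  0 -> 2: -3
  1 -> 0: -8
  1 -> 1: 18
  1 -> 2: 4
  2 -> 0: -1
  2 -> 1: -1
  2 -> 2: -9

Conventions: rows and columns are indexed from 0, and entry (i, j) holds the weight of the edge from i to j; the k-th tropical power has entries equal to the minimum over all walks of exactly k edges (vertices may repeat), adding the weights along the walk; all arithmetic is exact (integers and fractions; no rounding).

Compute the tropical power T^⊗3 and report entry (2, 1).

T^⊗2:
  [-8, -4, -12]
  [-12, 1, -11]
  [-10, -10, -18]
T^⊗3:
  [-13, -13, -21]
  [-16, -12, -20]
  [-19, -19, -27]
Key observation: the optimum is the walk 2->2->2->1, with weight (-9) + (-9) + (-1) = -19.
Optimal value attained by: walk 2->2->2->1.
Answer: (T^⊗3)[2][1] = -19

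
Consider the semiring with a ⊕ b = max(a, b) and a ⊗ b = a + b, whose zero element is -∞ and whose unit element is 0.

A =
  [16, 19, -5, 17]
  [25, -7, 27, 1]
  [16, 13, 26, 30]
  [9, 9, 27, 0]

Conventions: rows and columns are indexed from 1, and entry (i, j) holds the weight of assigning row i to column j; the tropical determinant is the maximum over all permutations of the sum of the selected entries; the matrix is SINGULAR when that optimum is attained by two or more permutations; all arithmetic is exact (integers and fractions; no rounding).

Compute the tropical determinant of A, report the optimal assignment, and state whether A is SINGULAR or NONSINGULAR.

σ = (1, 2, 3, 4): 16 + (-7) + 26 + 0 = 35
σ = (1, 2, 4, 3): 16 + (-7) + 30 + 27 = 66
σ = (1, 3, 2, 4): 16 + 27 + 13 + 0 = 56
σ = (1, 3, 4, 2): 16 + 27 + 30 + 9 = 82
σ = (1, 4, 2, 3): 16 + 1 + 13 + 27 = 57
σ = (1, 4, 3, 2): 16 + 1 + 26 + 9 = 52
σ = (2, 1, 3, 4): 19 + 25 + 26 + 0 = 70
σ = (2, 1, 4, 3): 19 + 25 + 30 + 27 = 101
σ = (2, 3, 1, 4): 19 + 27 + 16 + 0 = 62
σ = (2, 3, 4, 1): 19 + 27 + 30 + 9 = 85
σ = (2, 4, 1, 3): 19 + 1 + 16 + 27 = 63
σ = (2, 4, 3, 1): 19 + 1 + 26 + 9 = 55
σ = (3, 1, 2, 4): (-5) + 25 + 13 + 0 = 33
σ = (3, 1, 4, 2): (-5) + 25 + 30 + 9 = 59
σ = (3, 2, 1, 4): (-5) + (-7) + 16 + 0 = 4
σ = (3, 2, 4, 1): (-5) + (-7) + 30 + 9 = 27
σ = (3, 4, 1, 2): (-5) + 1 + 16 + 9 = 21
σ = (3, 4, 2, 1): (-5) + 1 + 13 + 9 = 18
σ = (4, 1, 2, 3): 17 + 25 + 13 + 27 = 82
σ = (4, 1, 3, 2): 17 + 25 + 26 + 9 = 77
σ = (4, 2, 1, 3): 17 + (-7) + 16 + 27 = 53
σ = (4, 2, 3, 1): 17 + (-7) + 26 + 9 = 45
σ = (4, 3, 1, 2): 17 + 27 + 16 + 9 = 69
σ = (4, 3, 2, 1): 17 + 27 + 13 + 9 = 66
Optimal value attained by: σ = (2, 1, 4, 3).
Answer: det⊕(A) = 101; verdict: NONSINGULAR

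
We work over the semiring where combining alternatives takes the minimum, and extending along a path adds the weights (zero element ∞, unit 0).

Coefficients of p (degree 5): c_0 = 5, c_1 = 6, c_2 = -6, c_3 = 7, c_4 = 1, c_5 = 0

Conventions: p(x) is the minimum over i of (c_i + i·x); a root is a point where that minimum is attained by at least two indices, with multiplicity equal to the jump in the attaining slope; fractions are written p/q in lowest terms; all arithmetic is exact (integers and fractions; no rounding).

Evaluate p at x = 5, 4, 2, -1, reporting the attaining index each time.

p(5) = min(5+0·5=5, 6+1·5=11, -6+2·5=4, 7+3·5=22, 1+4·5=21, 0+5·5=25) = 4 (attained by i=2)
p(4) = min(5+0·4=5, 6+1·4=10, -6+2·4=2, 7+3·4=19, 1+4·4=17, 0+5·4=20) = 2 (attained by i=2)
p(2) = min(5+0·2=5, 6+1·2=8, -6+2·2=-2, 7+3·2=13, 1+4·2=9, 0+5·2=10) = -2 (attained by i=2)
p(-1) = min(5+0·(-1)=5, 6+1·(-1)=5, -6+2·(-1)=-8, 7+3·(-1)=4, 1+4·(-1)=-3, 0+5·(-1)=-5) = -8 (attained by i=2)
Answer: p(5) = 4; p(4) = 2; p(2) = -2; p(-1) = -8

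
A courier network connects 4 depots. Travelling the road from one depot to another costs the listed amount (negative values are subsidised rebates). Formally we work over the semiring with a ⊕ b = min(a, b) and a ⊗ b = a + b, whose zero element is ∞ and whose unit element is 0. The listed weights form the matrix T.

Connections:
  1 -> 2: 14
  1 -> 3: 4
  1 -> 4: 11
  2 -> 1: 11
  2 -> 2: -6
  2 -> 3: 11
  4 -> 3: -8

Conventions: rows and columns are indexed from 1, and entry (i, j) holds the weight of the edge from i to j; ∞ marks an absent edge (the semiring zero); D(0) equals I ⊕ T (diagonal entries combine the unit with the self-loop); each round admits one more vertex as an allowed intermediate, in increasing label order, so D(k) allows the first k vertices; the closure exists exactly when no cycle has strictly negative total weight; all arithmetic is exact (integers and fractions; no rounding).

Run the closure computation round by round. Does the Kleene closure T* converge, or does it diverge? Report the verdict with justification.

Detection: at round 0, diagonal entry (2, 2) turns strictly negative.
Key observation: the cycle 2->2 has total weight (-6), which is strictly negative.
Answer: DIVERGES — negative cycle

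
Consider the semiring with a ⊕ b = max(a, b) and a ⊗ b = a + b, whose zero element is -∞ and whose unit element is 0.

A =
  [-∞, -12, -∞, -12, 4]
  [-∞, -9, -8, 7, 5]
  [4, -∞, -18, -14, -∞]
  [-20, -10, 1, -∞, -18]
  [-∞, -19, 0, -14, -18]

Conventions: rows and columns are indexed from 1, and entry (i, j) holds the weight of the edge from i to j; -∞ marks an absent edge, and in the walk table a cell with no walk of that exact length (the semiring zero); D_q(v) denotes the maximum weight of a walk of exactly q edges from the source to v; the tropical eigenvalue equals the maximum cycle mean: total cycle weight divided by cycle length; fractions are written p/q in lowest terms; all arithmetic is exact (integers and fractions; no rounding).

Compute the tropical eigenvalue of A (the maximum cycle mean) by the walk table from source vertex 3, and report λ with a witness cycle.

q=0: [-∞, -∞, 0, -∞, -∞]
q=1: [4, -∞, -18, -14, -∞]
q=2: [-14, -8, -13, -8, 8]
q=3: [-9, -11, 8, -1, -3]
q=4: [12, -11, 0, -4, -5]
q=5: [4, 0, -3, 0, 16]
Optimal cycle mean attained by: cycle 1->5->3->1, total 4 + 0 + 4, length 3.
Answer: λ = 8/3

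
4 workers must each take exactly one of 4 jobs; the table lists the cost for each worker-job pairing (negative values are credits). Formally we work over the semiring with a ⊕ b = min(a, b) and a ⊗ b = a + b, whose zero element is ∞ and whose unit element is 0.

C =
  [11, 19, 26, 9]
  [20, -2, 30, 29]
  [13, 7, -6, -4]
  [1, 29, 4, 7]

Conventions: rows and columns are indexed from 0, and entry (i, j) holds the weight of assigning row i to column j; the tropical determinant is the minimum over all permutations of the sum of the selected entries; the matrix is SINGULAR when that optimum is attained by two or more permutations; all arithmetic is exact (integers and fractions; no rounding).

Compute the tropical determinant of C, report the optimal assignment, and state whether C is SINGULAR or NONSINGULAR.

σ = (0, 1, 2, 3): 11 + (-2) + (-6) + 7 = 10
σ = (0, 1, 3, 2): 11 + (-2) + (-4) + 4 = 9
σ = (0, 2, 1, 3): 11 + 30 + 7 + 7 = 55
σ = (0, 2, 3, 1): 11 + 30 + (-4) + 29 = 66
σ = (0, 3, 1, 2): 11 + 29 + 7 + 4 = 51
σ = (0, 3, 2, 1): 11 + 29 + (-6) + 29 = 63
σ = (1, 0, 2, 3): 19 + 20 + (-6) + 7 = 40
σ = (1, 0, 3, 2): 19 + 20 + (-4) + 4 = 39
σ = (1, 2, 0, 3): 19 + 30 + 13 + 7 = 69
σ = (1, 2, 3, 0): 19 + 30 + (-4) + 1 = 46
σ = (1, 3, 0, 2): 19 + 29 + 13 + 4 = 65
σ = (1, 3, 2, 0): 19 + 29 + (-6) + 1 = 43
σ = (2, 0, 1, 3): 26 + 20 + 7 + 7 = 60
σ = (2, 0, 3, 1): 26 + 20 + (-4) + 29 = 71
σ = (2, 1, 0, 3): 26 + (-2) + 13 + 7 = 44
σ = (2, 1, 3, 0): 26 + (-2) + (-4) + 1 = 21
σ = (2, 3, 0, 1): 26 + 29 + 13 + 29 = 97
σ = (2, 3, 1, 0): 26 + 29 + 7 + 1 = 63
σ = (3, 0, 1, 2): 9 + 20 + 7 + 4 = 40
σ = (3, 0, 2, 1): 9 + 20 + (-6) + 29 = 52
σ = (3, 1, 0, 2): 9 + (-2) + 13 + 4 = 24
σ = (3, 1, 2, 0): 9 + (-2) + (-6) + 1 = 2
σ = (3, 2, 0, 1): 9 + 30 + 13 + 29 = 81
σ = (3, 2, 1, 0): 9 + 30 + 7 + 1 = 47
Optimal value attained by: σ = (3, 1, 2, 0).
Answer: det⊕(C) = 2; verdict: NONSINGULAR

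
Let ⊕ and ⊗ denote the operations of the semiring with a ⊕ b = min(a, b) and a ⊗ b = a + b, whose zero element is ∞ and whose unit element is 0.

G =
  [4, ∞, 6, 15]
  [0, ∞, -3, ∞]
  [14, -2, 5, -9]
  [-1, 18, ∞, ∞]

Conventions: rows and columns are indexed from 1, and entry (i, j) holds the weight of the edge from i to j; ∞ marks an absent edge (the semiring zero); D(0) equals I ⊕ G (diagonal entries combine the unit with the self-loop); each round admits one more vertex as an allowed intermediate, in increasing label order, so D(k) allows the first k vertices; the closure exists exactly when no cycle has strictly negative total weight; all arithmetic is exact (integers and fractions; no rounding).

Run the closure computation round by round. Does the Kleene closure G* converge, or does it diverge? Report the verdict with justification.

D(0):
  [0, ∞, 6, 15]
  [0, 0, -3, ∞]
  [14, -2, 0, -9]
  [-1, 18, ∞, 0]
D(1):
  [0, ∞, 6, 15]
  [0, 0, -3, 15]
  [14, -2, 0, -9]
  [-1, 18, 5, 0]
Detection: at round 2, diagonal entry (3, 3) turns strictly negative.
Key observation: the cycle 3->2->3 has total weight (-2) + (-3), which is strictly negative.
Answer: DIVERGES — negative cycle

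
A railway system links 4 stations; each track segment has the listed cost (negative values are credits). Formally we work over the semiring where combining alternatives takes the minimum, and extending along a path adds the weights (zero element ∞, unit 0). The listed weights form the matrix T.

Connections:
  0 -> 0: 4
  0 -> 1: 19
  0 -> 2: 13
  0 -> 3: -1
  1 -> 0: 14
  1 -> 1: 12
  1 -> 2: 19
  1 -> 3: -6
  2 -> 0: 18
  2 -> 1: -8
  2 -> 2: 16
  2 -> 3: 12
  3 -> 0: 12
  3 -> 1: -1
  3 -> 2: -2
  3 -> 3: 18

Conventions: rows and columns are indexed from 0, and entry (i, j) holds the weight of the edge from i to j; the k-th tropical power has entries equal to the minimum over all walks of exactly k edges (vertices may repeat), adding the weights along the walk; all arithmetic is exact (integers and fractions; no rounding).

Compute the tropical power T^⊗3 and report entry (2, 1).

T^⊗2:
  [8, -2, -3, 3]
  [6, -7, -8, 6]
  [6, 4, 10, -14]
  [13, -10, 14, -7]
T^⊗3:
  [12, -11, 1, -8]
  [7, -16, 4, -13]
  [-2, -15, -16, -2]
  [4, -8, -9, -16]
Key observation: the optimum is the walk 2->1->3->1, with weight (-8) + (-6) + (-1) = -15.
Optimal value attained by: walk 2->1->3->1.
Answer: (T^⊗3)[2][1] = -15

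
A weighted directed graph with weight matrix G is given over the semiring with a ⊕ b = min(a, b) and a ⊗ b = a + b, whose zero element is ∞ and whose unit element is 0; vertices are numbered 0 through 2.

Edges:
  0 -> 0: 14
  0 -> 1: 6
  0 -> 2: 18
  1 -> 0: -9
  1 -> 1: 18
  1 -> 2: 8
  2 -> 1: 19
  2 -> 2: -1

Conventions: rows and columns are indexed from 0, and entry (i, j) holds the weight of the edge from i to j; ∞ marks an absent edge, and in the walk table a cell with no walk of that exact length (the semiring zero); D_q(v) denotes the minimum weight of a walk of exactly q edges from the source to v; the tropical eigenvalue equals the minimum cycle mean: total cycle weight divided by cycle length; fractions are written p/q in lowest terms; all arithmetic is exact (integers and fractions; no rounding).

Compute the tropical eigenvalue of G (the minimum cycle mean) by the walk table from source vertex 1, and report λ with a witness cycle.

q=0: [∞, 0, ∞]
q=1: [-9, 18, 8]
q=2: [5, -3, 7]
q=3: [-12, 11, 5]
Optimal cycle mean attained by: cycle 0->1->0, total 6 + (-9), length 2.
Answer: λ = -3/2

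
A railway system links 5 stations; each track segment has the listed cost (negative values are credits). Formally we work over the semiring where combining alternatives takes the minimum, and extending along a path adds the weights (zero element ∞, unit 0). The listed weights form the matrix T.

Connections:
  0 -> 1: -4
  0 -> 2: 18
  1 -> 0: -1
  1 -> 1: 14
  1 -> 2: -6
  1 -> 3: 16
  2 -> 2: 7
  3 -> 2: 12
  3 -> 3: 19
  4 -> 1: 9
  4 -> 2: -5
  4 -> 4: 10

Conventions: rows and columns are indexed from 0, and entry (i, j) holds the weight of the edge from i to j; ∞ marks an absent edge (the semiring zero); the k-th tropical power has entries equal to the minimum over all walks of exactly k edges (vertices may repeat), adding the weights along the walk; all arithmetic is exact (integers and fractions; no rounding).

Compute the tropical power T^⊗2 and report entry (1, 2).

T^⊗2:
  [-5, 10, -10, 12, ∞]
  [13, -5, 1, 30, ∞]
  [∞, ∞, 14, ∞, ∞]
  [∞, ∞, 19, 38, ∞]
  [8, 19, 2, 25, 20]
Key observation: the optimum is the walk 1->2->2, with weight (-6) + 7 = 1.
Optimal value attained by: walk 1->2->2.
Answer: (T^⊗2)[1][2] = 1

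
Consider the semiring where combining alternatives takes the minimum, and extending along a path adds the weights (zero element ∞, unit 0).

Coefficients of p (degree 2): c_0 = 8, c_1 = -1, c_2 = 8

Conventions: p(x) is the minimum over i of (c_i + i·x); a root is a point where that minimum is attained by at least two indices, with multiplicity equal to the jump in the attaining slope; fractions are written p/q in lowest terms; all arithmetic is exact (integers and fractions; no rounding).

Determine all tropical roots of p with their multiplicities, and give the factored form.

hull edge (i=0, c=8) to (i=1, c=-1): slope -9, span 1
hull edge (i=1, c=-1) to (i=2, c=8): slope 9, span 1
Factored form: p(x) = 8 ⊗ (x ⊕ (-9)) ⊗ (x ⊕ 9)
Answer: roots = -9 (mult 1), 9 (mult 1)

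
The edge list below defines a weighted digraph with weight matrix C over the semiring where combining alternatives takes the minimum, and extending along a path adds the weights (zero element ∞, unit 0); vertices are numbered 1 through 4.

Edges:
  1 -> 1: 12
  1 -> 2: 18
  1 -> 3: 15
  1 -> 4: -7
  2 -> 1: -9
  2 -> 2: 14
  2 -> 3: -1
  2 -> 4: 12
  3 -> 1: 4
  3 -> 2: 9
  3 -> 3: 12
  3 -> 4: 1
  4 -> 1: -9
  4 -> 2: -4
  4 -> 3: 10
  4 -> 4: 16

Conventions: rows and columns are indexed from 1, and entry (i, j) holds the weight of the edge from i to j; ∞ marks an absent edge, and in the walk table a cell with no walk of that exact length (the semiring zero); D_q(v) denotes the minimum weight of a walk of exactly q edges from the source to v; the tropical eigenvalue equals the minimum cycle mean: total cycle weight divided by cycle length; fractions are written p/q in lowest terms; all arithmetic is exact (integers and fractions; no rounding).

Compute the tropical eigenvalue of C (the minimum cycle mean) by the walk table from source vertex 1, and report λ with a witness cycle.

q=0: [0, ∞, ∞, ∞]
q=1: [12, 18, 15, -7]
q=2: [-16, -11, 3, 5]
q=3: [-20, 1, -12, -23]
q=4: [-32, -27, -13, -27]
Optimal cycle mean attained by: cycle 1->4->1, total (-7) + (-9), length 2.
Answer: λ = -8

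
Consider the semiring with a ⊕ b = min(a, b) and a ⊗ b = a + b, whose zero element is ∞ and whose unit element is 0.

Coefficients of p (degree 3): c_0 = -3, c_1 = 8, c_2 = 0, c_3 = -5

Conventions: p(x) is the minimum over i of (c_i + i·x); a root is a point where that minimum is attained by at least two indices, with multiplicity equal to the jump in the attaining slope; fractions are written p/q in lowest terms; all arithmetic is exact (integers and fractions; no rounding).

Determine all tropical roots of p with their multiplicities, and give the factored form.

hull edge (i=0, c=-3) to (i=3, c=-5): slope -2/3, span 3
Factored form: p(x) = -5 ⊗ (x ⊕ 2/3) ⊗ (x ⊕ 2/3) ⊗ (x ⊕ 2/3)
Answer: roots = 2/3 (mult 3)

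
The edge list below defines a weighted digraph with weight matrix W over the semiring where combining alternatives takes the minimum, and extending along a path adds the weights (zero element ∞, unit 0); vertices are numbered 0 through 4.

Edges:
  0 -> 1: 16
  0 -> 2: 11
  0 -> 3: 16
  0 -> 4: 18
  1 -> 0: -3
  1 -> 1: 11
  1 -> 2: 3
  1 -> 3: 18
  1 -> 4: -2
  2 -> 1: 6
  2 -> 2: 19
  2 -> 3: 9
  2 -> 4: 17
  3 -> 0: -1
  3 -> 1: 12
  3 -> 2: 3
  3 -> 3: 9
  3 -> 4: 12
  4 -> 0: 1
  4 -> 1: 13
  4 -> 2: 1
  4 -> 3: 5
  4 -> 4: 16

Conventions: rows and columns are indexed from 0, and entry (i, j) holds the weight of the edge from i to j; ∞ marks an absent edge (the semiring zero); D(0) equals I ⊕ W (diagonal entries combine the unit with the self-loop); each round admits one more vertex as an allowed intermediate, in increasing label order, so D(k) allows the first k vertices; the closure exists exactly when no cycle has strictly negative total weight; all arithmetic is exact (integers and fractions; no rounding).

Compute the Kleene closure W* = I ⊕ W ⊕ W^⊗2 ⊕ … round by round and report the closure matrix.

D(0):
  [0, 16, 11, 16, 18]
  [-3, 0, 3, 18, -2]
  [∞, 6, 0, 9, 17]
  [-1, 12, 3, 0, 12]
  [1, 13, 1, 5, 0]
D(1):
  [0, 16, 11, 16, 18]
  [-3, 0, 3, 13, -2]
  [∞, 6, 0, 9, 17]
  [-1, 12, 3, 0, 12]
  [1, 13, 1, 5, 0]
D(2):
  [0, 16, 11, 16, 14]
  [-3, 0, 3, 13, -2]
  [3, 6, 0, 9, 4]
  [-1, 12, 3, 0, 10]
  [1, 13, 1, 5, 0]
D(3):
  [0, 16, 11, 16, 14]
  [-3, 0, 3, 12, -2]
  [3, 6, 0, 9, 4]
  [-1, 9, 3, 0, 7]
  [1, 7, 1, 5, 0]
D(4):
  [0, 16, 11, 16, 14]
  [-3, 0, 3, 12, -2]
  [3, 6, 0, 9, 4]
  [-1, 9, 3, 0, 7]
  [1, 7, 1, 5, 0]
D(5):
  [0, 16, 11, 16, 14]
  [-3, 0, -1, 3, -2]
  [3, 6, 0, 9, 4]
  [-1, 9, 3, 0, 7]
  [1, 7, 1, 5, 0]
Answer: W* = [[0, 16, 11, 16, 14], [-3, 0, -1, 3, -2], [3, 6, 0, 9, 4], [-1, 9, 3, 0, 7], [1, 7, 1, 5, 0]]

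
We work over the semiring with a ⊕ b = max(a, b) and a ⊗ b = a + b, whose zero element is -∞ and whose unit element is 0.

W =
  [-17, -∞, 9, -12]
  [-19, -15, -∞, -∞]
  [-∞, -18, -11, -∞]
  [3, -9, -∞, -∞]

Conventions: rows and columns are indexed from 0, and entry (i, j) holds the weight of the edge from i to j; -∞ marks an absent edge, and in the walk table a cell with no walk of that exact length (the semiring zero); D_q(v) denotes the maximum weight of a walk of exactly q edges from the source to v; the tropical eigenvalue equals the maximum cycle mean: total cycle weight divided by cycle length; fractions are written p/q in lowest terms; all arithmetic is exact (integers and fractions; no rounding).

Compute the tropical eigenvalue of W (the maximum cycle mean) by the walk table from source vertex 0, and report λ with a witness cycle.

q=0: [0, -∞, -∞, -∞]
q=1: [-17, -∞, 9, -12]
q=2: [-9, -9, -2, -29]
q=3: [-26, -20, 0, -21]
q=4: [-18, -18, -11, -38]
Optimal cycle mean attained by: cycle 0->3->0, total (-12) + 3, length 2.
Answer: λ = -9/2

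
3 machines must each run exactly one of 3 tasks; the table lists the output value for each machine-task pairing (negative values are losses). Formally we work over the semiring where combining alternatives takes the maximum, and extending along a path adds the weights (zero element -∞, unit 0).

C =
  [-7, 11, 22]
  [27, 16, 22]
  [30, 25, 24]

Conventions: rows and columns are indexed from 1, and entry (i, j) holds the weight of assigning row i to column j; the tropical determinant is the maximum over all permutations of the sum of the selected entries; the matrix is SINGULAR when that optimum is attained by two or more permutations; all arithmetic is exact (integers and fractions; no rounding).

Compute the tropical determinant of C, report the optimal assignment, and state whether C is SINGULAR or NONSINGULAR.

σ = (1, 2, 3): (-7) + 16 + 24 = 33
σ = (1, 3, 2): (-7) + 22 + 25 = 40
σ = (2, 1, 3): 11 + 27 + 24 = 62
σ = (2, 3, 1): 11 + 22 + 30 = 63
σ = (3, 1, 2): 22 + 27 + 25 = 74
σ = (3, 2, 1): 22 + 16 + 30 = 68
Optimal value attained by: σ = (3, 1, 2).
Answer: det⊕(C) = 74; verdict: NONSINGULAR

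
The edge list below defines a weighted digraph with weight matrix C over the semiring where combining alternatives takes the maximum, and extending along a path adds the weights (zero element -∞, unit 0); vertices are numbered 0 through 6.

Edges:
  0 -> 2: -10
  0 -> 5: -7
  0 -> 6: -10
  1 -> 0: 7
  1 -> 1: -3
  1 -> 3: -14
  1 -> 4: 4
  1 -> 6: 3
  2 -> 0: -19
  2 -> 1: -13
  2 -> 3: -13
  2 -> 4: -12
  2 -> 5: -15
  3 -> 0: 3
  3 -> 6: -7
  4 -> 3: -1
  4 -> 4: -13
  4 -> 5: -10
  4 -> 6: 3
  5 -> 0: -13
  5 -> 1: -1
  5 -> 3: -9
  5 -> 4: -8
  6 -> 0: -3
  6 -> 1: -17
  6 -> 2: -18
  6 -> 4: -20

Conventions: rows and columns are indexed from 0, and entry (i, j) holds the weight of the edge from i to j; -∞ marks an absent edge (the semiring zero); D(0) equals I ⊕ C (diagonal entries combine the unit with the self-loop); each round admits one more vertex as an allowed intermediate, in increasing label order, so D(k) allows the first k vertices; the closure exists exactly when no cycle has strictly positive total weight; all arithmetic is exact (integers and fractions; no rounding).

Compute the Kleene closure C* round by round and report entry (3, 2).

D(0):
  [0, -∞, -10, -∞, -∞, -7, -10]
  [7, 0, -∞, -14, 4, -∞, 3]
  [-19, -13, 0, -13, -12, -15, -∞]
  [3, -∞, -∞, 0, -∞, -∞, -7]
  [-∞, -∞, -∞, -1, 0, -10, 3]
  [-13, -1, -∞, -9, -8, 0, -∞]
  [-3, -17, -18, -∞, -20, -∞, 0]
D(1):
  [0, -∞, -10, -∞, -∞, -7, -10]
  [7, 0, -3, -14, 4, 0, 3]
  [-19, -13, 0, -13, -12, -15, -29]
  [3, -∞, -7, 0, -∞, -4, -7]
  [-∞, -∞, -∞, -1, 0, -10, 3]
  [-13, -1, -23, -9, -8, 0, -23]
  [-3, -17, -13, -∞, -20, -10, 0]
D(2):
  [0, -∞, -10, -∞, -∞, -7, -10]
  [7, 0, -3, -14, 4, 0, 3]
  [-6, -13, 0, -13, -9, -13, -10]
  [3, -∞, -7, 0, -∞, -4, -7]
  [-∞, -∞, -∞, -1, 0, -10, 3]
  [6, -1, -4, -9, 3, 0, 2]
  [-3, -17, -13, -31, -13, -10, 0]
D(3):
  [0, -23, -10, -23, -19, -7, -10]
  [7, 0, -3, -14, 4, 0, 3]
  [-6, -13, 0, -13, -9, -13, -10]
  [3, -20, -7, 0, -16, -4, -7]
  [-∞, -∞, -∞, -1, 0, -10, 3]
  [6, -1, -4, -9, 3, 0, 2]
  [-3, -17, -13, -26, -13, -10, 0]
D(4):
  [0, -23, -10, -23, -19, -7, -10]
  [7, 0, -3, -14, 4, 0, 3]
  [-6, -13, 0, -13, -9, -13, -10]
  [3, -20, -7, 0, -16, -4, -7]
  [2, -21, -8, -1, 0, -5, 3]
  [6, -1, -4, -9, 3, 0, 2]
  [-3, -17, -13, -26, -13, -10, 0]
D(5):
  [0, -23, -10, -20, -19, -7, -10]
  [7, 0, -3, 3, 4, 0, 7]
  [-6, -13, 0, -10, -9, -13, -6]
  [3, -20, -7, 0, -16, -4, -7]
  [2, -21, -8, -1, 0, -5, 3]
  [6, -1, -4, 2, 3, 0, 6]
  [-3, -17, -13, -14, -13, -10, 0]
D(6):
  [0, -8, -10, -5, -4, -7, -1]
  [7, 0, -3, 3, 4, 0, 7]
  [-6, -13, 0, -10, -9, -13, -6]
  [3, -5, -7, 0, -1, -4, 2]
  [2, -6, -8, -1, 0, -5, 3]
  [6, -1, -4, 2, 3, 0, 6]
  [-3, -11, -13, -8, -7, -10, 0]
D(7):
  [0, -8, -10, -5, -4, -7, -1]
  [7, 0, -3, 3, 4, 0, 7]
  [-6, -13, 0, -10, -9, -13, -6]
  [3, -5, -7, 0, -1, -4, 2]
  [2, -6, -8, -1, 0, -5, 3]
  [6, -1, -4, 2, 3, 0, 6]
  [-3, -11, -13, -8, -7, -10, 0]
Answer: C*[3][2] = -7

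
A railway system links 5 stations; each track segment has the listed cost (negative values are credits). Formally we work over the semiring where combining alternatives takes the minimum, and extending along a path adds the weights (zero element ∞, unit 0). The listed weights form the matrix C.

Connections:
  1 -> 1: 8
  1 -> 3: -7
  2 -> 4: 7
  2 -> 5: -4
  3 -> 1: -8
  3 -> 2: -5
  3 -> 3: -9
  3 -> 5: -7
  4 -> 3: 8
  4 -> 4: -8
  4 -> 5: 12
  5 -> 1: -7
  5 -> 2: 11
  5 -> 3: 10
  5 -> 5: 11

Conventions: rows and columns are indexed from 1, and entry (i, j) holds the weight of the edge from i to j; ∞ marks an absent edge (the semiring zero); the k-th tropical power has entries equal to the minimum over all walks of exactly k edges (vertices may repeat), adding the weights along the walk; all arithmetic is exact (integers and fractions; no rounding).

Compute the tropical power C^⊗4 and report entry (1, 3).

C^⊗2:
  [-15, -12, -16, ∞, -14]
  [-11, 7, 6, -1, 7]
  [-17, -14, -18, 2, -16]
  [0, 3, -1, -16, 1]
  [1, 5, -14, 18, 3]
C^⊗3:
  [-24, -21, -25, -5, -23]
  [-3, 1, -18, -9, -1]
  [-26, -23, -27, -7, -25]
  [-9, -6, -10, -24, -8]
  [-22, -19, -23, 10, -21]
C^⊗4:
  [-33, -30, -34, -14, -32]
  [-26, -23, -27, -17, -25]
  [-35, -32, -36, -16, -34]
  [-18, -15, -19, -32, -17]
  [-31, -28, -32, -12, -30]
Key observation: the optimum is the walk 1->3->3->3->3, with weight (-7) + (-9) + (-9) + (-9) = -34.
Optimal value attained by: walk 1->3->3->3->3.
Answer: (C^⊗4)[1][3] = -34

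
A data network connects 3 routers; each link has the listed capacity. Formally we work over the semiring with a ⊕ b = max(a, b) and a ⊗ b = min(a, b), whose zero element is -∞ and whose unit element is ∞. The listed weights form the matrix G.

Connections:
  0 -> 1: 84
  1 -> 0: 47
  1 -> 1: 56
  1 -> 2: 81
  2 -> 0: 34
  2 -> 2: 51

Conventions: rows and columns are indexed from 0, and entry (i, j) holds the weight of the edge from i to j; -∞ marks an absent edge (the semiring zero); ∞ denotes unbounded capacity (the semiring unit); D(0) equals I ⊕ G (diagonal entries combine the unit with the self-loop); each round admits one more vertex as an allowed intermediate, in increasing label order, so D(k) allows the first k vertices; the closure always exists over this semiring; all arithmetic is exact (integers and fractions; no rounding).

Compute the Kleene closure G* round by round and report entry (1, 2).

D(0):
  [∞, 84, -∞]
  [47, ∞, 81]
  [34, -∞, ∞]
D(1):
  [∞, 84, -∞]
  [47, ∞, 81]
  [34, 34, ∞]
D(2):
  [∞, 84, 81]
  [47, ∞, 81]
  [34, 34, ∞]
D(3):
  [∞, 84, 81]
  [47, ∞, 81]
  [34, 34, ∞]
Answer: G*[1][2] = 81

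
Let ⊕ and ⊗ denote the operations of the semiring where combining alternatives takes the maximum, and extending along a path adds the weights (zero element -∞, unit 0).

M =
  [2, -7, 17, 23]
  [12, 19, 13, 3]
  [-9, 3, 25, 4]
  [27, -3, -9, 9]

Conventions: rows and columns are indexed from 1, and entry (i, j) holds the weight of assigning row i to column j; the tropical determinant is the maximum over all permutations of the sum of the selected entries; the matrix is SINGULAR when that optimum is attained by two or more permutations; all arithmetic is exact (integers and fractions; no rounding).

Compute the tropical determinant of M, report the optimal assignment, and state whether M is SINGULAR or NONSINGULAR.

σ = (1, 2, 3, 4): 2 + 19 + 25 + 9 = 55
σ = (1, 2, 4, 3): 2 + 19 + 4 + (-9) = 16
σ = (1, 3, 2, 4): 2 + 13 + 3 + 9 = 27
σ = (1, 3, 4, 2): 2 + 13 + 4 + (-3) = 16
σ = (1, 4, 2, 3): 2 + 3 + 3 + (-9) = -1
σ = (1, 4, 3, 2): 2 + 3 + 25 + (-3) = 27
σ = (2, 1, 3, 4): (-7) + 12 + 25 + 9 = 39
σ = (2, 1, 4, 3): (-7) + 12 + 4 + (-9) = 0
σ = (2, 3, 1, 4): (-7) + 13 + (-9) + 9 = 6
σ = (2, 3, 4, 1): (-7) + 13 + 4 + 27 = 37
σ = (2, 4, 1, 3): (-7) + 3 + (-9) + (-9) = -22
σ = (2, 4, 3, 1): (-7) + 3 + 25 + 27 = 48
σ = (3, 1, 2, 4): 17 + 12 + 3 + 9 = 41
σ = (3, 1, 4, 2): 17 + 12 + 4 + (-3) = 30
σ = (3, 2, 1, 4): 17 + 19 + (-9) + 9 = 36
σ = (3, 2, 4, 1): 17 + 19 + 4 + 27 = 67
σ = (3, 4, 1, 2): 17 + 3 + (-9) + (-3) = 8
σ = (3, 4, 2, 1): 17 + 3 + 3 + 27 = 50
σ = (4, 1, 2, 3): 23 + 12 + 3 + (-9) = 29
σ = (4, 1, 3, 2): 23 + 12 + 25 + (-3) = 57
σ = (4, 2, 1, 3): 23 + 19 + (-9) + (-9) = 24
σ = (4, 2, 3, 1): 23 + 19 + 25 + 27 = 94
σ = (4, 3, 1, 2): 23 + 13 + (-9) + (-3) = 24
σ = (4, 3, 2, 1): 23 + 13 + 3 + 27 = 66
Optimal value attained by: σ = (4, 2, 3, 1).
Answer: det⊕(M) = 94; verdict: NONSINGULAR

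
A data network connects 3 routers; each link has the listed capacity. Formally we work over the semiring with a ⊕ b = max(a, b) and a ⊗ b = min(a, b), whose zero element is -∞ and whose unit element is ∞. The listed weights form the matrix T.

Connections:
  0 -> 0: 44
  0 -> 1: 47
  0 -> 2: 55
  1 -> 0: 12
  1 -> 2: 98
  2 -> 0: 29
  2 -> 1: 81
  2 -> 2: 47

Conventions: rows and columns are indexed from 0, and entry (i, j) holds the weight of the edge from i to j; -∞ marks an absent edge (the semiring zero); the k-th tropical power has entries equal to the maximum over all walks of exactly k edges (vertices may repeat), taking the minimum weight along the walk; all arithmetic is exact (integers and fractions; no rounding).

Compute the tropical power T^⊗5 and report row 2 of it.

T^⊗2:
  [44, 55, 47]
  [29, 81, 47]
  [29, 47, 81]
T^⊗3:
  [44, 47, 55]
  [29, 47, 81]
  [29, 81, 47]
T^⊗4:
  [44, 55, 47]
  [29, 81, 47]
  [29, 47, 81]
T^⊗5:
  [44, 47, 55]
  [29, 47, 81]
  [29, 81, 47]
Answer: row 2 of T^⊗5 = [29, 81, 47]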